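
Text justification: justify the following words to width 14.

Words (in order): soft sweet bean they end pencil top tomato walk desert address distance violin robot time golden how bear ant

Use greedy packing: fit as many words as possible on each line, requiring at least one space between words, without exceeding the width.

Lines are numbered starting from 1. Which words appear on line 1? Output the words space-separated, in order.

Line 1: ['soft', 'sweet'] (min_width=10, slack=4)
Line 2: ['bean', 'they', 'end'] (min_width=13, slack=1)
Line 3: ['pencil', 'top'] (min_width=10, slack=4)
Line 4: ['tomato', 'walk'] (min_width=11, slack=3)
Line 5: ['desert', 'address'] (min_width=14, slack=0)
Line 6: ['distance'] (min_width=8, slack=6)
Line 7: ['violin', 'robot'] (min_width=12, slack=2)
Line 8: ['time', 'golden'] (min_width=11, slack=3)
Line 9: ['how', 'bear', 'ant'] (min_width=12, slack=2)

Answer: soft sweet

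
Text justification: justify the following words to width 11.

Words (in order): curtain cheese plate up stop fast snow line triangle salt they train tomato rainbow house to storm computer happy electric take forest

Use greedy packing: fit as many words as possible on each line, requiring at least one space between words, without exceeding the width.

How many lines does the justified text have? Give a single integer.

Line 1: ['curtain'] (min_width=7, slack=4)
Line 2: ['cheese'] (min_width=6, slack=5)
Line 3: ['plate', 'up'] (min_width=8, slack=3)
Line 4: ['stop', 'fast'] (min_width=9, slack=2)
Line 5: ['snow', 'line'] (min_width=9, slack=2)
Line 6: ['triangle'] (min_width=8, slack=3)
Line 7: ['salt', 'they'] (min_width=9, slack=2)
Line 8: ['train'] (min_width=5, slack=6)
Line 9: ['tomato'] (min_width=6, slack=5)
Line 10: ['rainbow'] (min_width=7, slack=4)
Line 11: ['house', 'to'] (min_width=8, slack=3)
Line 12: ['storm'] (min_width=5, slack=6)
Line 13: ['computer'] (min_width=8, slack=3)
Line 14: ['happy'] (min_width=5, slack=6)
Line 15: ['electric'] (min_width=8, slack=3)
Line 16: ['take', 'forest'] (min_width=11, slack=0)
Total lines: 16

Answer: 16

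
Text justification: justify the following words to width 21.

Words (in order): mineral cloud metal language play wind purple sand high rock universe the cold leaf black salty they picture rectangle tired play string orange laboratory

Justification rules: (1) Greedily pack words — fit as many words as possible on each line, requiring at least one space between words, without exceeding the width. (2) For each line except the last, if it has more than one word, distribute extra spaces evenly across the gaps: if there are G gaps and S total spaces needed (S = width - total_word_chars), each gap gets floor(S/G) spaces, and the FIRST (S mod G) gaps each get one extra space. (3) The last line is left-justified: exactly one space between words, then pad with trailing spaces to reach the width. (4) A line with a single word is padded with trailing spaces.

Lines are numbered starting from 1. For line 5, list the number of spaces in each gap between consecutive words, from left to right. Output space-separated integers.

Answer: 1 1 1

Derivation:
Line 1: ['mineral', 'cloud', 'metal'] (min_width=19, slack=2)
Line 2: ['language', 'play', 'wind'] (min_width=18, slack=3)
Line 3: ['purple', 'sand', 'high', 'rock'] (min_width=21, slack=0)
Line 4: ['universe', 'the', 'cold'] (min_width=17, slack=4)
Line 5: ['leaf', 'black', 'salty', 'they'] (min_width=21, slack=0)
Line 6: ['picture', 'rectangle'] (min_width=17, slack=4)
Line 7: ['tired', 'play', 'string'] (min_width=17, slack=4)
Line 8: ['orange', 'laboratory'] (min_width=17, slack=4)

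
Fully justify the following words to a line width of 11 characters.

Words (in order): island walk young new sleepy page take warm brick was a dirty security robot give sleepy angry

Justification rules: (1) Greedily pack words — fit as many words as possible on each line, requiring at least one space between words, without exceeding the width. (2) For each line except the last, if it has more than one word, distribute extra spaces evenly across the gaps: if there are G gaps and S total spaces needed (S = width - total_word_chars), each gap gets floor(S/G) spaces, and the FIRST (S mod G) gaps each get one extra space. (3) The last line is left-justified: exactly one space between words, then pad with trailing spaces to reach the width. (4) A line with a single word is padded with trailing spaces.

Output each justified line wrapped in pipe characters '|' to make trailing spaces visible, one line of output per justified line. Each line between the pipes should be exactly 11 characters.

Line 1: ['island', 'walk'] (min_width=11, slack=0)
Line 2: ['young', 'new'] (min_width=9, slack=2)
Line 3: ['sleepy', 'page'] (min_width=11, slack=0)
Line 4: ['take', 'warm'] (min_width=9, slack=2)
Line 5: ['brick', 'was', 'a'] (min_width=11, slack=0)
Line 6: ['dirty'] (min_width=5, slack=6)
Line 7: ['security'] (min_width=8, slack=3)
Line 8: ['robot', 'give'] (min_width=10, slack=1)
Line 9: ['sleepy'] (min_width=6, slack=5)
Line 10: ['angry'] (min_width=5, slack=6)

Answer: |island walk|
|young   new|
|sleepy page|
|take   warm|
|brick was a|
|dirty      |
|security   |
|robot  give|
|sleepy     |
|angry      |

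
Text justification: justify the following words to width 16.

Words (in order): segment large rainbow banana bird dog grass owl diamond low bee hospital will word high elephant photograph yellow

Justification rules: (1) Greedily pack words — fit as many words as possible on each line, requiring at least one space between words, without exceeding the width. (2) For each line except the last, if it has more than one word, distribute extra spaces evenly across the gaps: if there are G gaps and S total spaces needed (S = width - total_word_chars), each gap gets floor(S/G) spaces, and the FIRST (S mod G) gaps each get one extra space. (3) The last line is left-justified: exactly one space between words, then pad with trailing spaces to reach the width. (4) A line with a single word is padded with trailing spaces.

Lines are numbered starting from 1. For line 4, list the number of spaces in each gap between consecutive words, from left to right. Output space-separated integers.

Line 1: ['segment', 'large'] (min_width=13, slack=3)
Line 2: ['rainbow', 'banana'] (min_width=14, slack=2)
Line 3: ['bird', 'dog', 'grass'] (min_width=14, slack=2)
Line 4: ['owl', 'diamond', 'low'] (min_width=15, slack=1)
Line 5: ['bee', 'hospital'] (min_width=12, slack=4)
Line 6: ['will', 'word', 'high'] (min_width=14, slack=2)
Line 7: ['elephant'] (min_width=8, slack=8)
Line 8: ['photograph'] (min_width=10, slack=6)
Line 9: ['yellow'] (min_width=6, slack=10)

Answer: 2 1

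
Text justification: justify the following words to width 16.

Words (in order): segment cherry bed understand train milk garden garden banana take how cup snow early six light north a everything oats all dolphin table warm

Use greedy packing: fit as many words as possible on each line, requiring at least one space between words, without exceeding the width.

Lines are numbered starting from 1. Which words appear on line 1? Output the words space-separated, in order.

Line 1: ['segment', 'cherry'] (min_width=14, slack=2)
Line 2: ['bed', 'understand'] (min_width=14, slack=2)
Line 3: ['train', 'milk'] (min_width=10, slack=6)
Line 4: ['garden', 'garden'] (min_width=13, slack=3)
Line 5: ['banana', 'take', 'how'] (min_width=15, slack=1)
Line 6: ['cup', 'snow', 'early'] (min_width=14, slack=2)
Line 7: ['six', 'light', 'north'] (min_width=15, slack=1)
Line 8: ['a', 'everything'] (min_width=12, slack=4)
Line 9: ['oats', 'all', 'dolphin'] (min_width=16, slack=0)
Line 10: ['table', 'warm'] (min_width=10, slack=6)

Answer: segment cherry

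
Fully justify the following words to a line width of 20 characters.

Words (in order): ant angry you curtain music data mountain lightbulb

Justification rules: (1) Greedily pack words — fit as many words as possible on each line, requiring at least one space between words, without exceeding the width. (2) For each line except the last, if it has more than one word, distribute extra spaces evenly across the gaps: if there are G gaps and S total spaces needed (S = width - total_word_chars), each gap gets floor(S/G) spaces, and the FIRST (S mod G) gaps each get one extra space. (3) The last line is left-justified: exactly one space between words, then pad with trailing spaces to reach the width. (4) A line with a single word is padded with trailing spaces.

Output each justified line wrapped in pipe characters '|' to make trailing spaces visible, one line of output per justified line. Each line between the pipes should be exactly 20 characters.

Line 1: ['ant', 'angry', 'you'] (min_width=13, slack=7)
Line 2: ['curtain', 'music', 'data'] (min_width=18, slack=2)
Line 3: ['mountain', 'lightbulb'] (min_width=18, slack=2)

Answer: |ant     angry    you|
|curtain  music  data|
|mountain lightbulb  |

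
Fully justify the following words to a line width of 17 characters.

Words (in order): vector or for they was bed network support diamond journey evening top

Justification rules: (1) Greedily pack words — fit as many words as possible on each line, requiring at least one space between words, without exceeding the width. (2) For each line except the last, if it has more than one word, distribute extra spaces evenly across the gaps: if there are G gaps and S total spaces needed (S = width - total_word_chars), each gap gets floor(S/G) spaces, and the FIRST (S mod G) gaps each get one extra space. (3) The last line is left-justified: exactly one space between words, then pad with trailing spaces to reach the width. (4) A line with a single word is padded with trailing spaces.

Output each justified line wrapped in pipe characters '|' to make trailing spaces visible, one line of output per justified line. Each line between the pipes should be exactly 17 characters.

Answer: |vector   or   for|
|they    was   bed|
|network   support|
|diamond   journey|
|evening top      |

Derivation:
Line 1: ['vector', 'or', 'for'] (min_width=13, slack=4)
Line 2: ['they', 'was', 'bed'] (min_width=12, slack=5)
Line 3: ['network', 'support'] (min_width=15, slack=2)
Line 4: ['diamond', 'journey'] (min_width=15, slack=2)
Line 5: ['evening', 'top'] (min_width=11, slack=6)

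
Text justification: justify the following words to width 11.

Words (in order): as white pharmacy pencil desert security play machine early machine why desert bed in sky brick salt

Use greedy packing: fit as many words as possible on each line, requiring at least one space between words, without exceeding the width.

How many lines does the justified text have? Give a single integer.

Answer: 12

Derivation:
Line 1: ['as', 'white'] (min_width=8, slack=3)
Line 2: ['pharmacy'] (min_width=8, slack=3)
Line 3: ['pencil'] (min_width=6, slack=5)
Line 4: ['desert'] (min_width=6, slack=5)
Line 5: ['security'] (min_width=8, slack=3)
Line 6: ['play'] (min_width=4, slack=7)
Line 7: ['machine'] (min_width=7, slack=4)
Line 8: ['early'] (min_width=5, slack=6)
Line 9: ['machine', 'why'] (min_width=11, slack=0)
Line 10: ['desert', 'bed'] (min_width=10, slack=1)
Line 11: ['in', 'sky'] (min_width=6, slack=5)
Line 12: ['brick', 'salt'] (min_width=10, slack=1)
Total lines: 12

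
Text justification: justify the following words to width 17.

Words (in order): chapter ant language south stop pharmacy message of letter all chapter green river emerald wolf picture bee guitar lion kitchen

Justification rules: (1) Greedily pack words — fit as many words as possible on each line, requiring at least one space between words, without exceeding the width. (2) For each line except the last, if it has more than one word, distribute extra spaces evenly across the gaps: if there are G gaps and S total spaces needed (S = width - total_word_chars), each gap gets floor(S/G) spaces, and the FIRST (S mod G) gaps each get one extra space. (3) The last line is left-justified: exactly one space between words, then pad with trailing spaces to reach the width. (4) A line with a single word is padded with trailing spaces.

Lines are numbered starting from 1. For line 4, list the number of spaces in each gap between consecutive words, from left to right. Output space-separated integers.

Answer: 1 1

Derivation:
Line 1: ['chapter', 'ant'] (min_width=11, slack=6)
Line 2: ['language', 'south'] (min_width=14, slack=3)
Line 3: ['stop', 'pharmacy'] (min_width=13, slack=4)
Line 4: ['message', 'of', 'letter'] (min_width=17, slack=0)
Line 5: ['all', 'chapter', 'green'] (min_width=17, slack=0)
Line 6: ['river', 'emerald'] (min_width=13, slack=4)
Line 7: ['wolf', 'picture', 'bee'] (min_width=16, slack=1)
Line 8: ['guitar', 'lion'] (min_width=11, slack=6)
Line 9: ['kitchen'] (min_width=7, slack=10)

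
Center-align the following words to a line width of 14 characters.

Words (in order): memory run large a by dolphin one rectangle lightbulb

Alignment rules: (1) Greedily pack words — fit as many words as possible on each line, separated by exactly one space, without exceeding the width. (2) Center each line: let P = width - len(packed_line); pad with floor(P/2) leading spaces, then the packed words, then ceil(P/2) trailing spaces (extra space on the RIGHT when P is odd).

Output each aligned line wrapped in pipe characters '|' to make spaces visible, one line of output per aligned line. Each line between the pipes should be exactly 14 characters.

Line 1: ['memory', 'run'] (min_width=10, slack=4)
Line 2: ['large', 'a', 'by'] (min_width=10, slack=4)
Line 3: ['dolphin', 'one'] (min_width=11, slack=3)
Line 4: ['rectangle'] (min_width=9, slack=5)
Line 5: ['lightbulb'] (min_width=9, slack=5)

Answer: |  memory run  |
|  large a by  |
| dolphin one  |
|  rectangle   |
|  lightbulb   |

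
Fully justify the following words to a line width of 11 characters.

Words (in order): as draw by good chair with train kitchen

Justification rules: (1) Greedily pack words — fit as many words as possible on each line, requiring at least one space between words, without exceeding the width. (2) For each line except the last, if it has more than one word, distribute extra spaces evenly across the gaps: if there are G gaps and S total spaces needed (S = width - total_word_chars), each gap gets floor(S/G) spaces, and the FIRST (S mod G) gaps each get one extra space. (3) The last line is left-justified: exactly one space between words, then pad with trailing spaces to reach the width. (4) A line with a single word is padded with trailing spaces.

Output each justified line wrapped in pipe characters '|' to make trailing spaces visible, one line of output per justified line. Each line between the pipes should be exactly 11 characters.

Line 1: ['as', 'draw', 'by'] (min_width=10, slack=1)
Line 2: ['good', 'chair'] (min_width=10, slack=1)
Line 3: ['with', 'train'] (min_width=10, slack=1)
Line 4: ['kitchen'] (min_width=7, slack=4)

Answer: |as  draw by|
|good  chair|
|with  train|
|kitchen    |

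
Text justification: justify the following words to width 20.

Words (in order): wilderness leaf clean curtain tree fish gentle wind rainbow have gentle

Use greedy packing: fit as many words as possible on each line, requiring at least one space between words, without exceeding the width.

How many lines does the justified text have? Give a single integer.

Answer: 4

Derivation:
Line 1: ['wilderness', 'leaf'] (min_width=15, slack=5)
Line 2: ['clean', 'curtain', 'tree'] (min_width=18, slack=2)
Line 3: ['fish', 'gentle', 'wind'] (min_width=16, slack=4)
Line 4: ['rainbow', 'have', 'gentle'] (min_width=19, slack=1)
Total lines: 4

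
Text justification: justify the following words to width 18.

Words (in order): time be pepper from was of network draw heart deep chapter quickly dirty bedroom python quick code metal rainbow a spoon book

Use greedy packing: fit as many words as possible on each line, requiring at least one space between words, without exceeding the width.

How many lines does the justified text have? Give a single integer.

Answer: 9

Derivation:
Line 1: ['time', 'be', 'pepper'] (min_width=14, slack=4)
Line 2: ['from', 'was', 'of'] (min_width=11, slack=7)
Line 3: ['network', 'draw', 'heart'] (min_width=18, slack=0)
Line 4: ['deep', 'chapter'] (min_width=12, slack=6)
Line 5: ['quickly', 'dirty'] (min_width=13, slack=5)
Line 6: ['bedroom', 'python'] (min_width=14, slack=4)
Line 7: ['quick', 'code', 'metal'] (min_width=16, slack=2)
Line 8: ['rainbow', 'a', 'spoon'] (min_width=15, slack=3)
Line 9: ['book'] (min_width=4, slack=14)
Total lines: 9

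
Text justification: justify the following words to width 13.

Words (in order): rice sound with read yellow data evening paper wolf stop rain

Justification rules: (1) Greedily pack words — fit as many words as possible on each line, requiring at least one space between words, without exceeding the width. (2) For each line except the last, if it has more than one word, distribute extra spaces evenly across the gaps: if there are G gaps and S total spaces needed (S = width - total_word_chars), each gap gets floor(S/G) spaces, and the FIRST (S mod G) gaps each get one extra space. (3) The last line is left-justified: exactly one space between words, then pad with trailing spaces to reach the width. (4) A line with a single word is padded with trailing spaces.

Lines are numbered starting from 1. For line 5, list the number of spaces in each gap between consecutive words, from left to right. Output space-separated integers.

Answer: 5

Derivation:
Line 1: ['rice', 'sound'] (min_width=10, slack=3)
Line 2: ['with', 'read'] (min_width=9, slack=4)
Line 3: ['yellow', 'data'] (min_width=11, slack=2)
Line 4: ['evening', 'paper'] (min_width=13, slack=0)
Line 5: ['wolf', 'stop'] (min_width=9, slack=4)
Line 6: ['rain'] (min_width=4, slack=9)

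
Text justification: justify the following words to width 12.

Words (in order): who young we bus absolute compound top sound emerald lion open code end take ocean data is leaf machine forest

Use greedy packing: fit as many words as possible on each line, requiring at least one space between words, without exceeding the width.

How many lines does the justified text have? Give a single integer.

Answer: 11

Derivation:
Line 1: ['who', 'young', 'we'] (min_width=12, slack=0)
Line 2: ['bus', 'absolute'] (min_width=12, slack=0)
Line 3: ['compound', 'top'] (min_width=12, slack=0)
Line 4: ['sound'] (min_width=5, slack=7)
Line 5: ['emerald', 'lion'] (min_width=12, slack=0)
Line 6: ['open', 'code'] (min_width=9, slack=3)
Line 7: ['end', 'take'] (min_width=8, slack=4)
Line 8: ['ocean', 'data'] (min_width=10, slack=2)
Line 9: ['is', 'leaf'] (min_width=7, slack=5)
Line 10: ['machine'] (min_width=7, slack=5)
Line 11: ['forest'] (min_width=6, slack=6)
Total lines: 11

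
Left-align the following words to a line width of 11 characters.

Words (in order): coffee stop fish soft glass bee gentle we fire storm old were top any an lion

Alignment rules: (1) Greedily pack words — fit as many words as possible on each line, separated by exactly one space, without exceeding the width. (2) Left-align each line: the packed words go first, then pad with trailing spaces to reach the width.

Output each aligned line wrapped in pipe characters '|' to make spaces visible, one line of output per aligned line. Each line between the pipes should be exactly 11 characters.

Line 1: ['coffee', 'stop'] (min_width=11, slack=0)
Line 2: ['fish', 'soft'] (min_width=9, slack=2)
Line 3: ['glass', 'bee'] (min_width=9, slack=2)
Line 4: ['gentle', 'we'] (min_width=9, slack=2)
Line 5: ['fire', 'storm'] (min_width=10, slack=1)
Line 6: ['old', 'were'] (min_width=8, slack=3)
Line 7: ['top', 'any', 'an'] (min_width=10, slack=1)
Line 8: ['lion'] (min_width=4, slack=7)

Answer: |coffee stop|
|fish soft  |
|glass bee  |
|gentle we  |
|fire storm |
|old were   |
|top any an |
|lion       |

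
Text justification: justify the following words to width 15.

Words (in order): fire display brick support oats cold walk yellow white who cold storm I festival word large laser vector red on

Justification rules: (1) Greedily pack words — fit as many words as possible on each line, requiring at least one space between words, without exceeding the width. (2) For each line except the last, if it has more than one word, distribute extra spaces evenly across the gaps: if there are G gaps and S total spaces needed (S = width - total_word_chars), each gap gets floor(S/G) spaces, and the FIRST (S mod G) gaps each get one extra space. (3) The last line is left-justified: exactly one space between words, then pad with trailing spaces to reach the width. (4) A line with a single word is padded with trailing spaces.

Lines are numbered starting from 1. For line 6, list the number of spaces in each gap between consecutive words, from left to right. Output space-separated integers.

Line 1: ['fire', 'display'] (min_width=12, slack=3)
Line 2: ['brick', 'support'] (min_width=13, slack=2)
Line 3: ['oats', 'cold', 'walk'] (min_width=14, slack=1)
Line 4: ['yellow', 'white'] (min_width=12, slack=3)
Line 5: ['who', 'cold', 'storm'] (min_width=14, slack=1)
Line 6: ['I', 'festival', 'word'] (min_width=15, slack=0)
Line 7: ['large', 'laser'] (min_width=11, slack=4)
Line 8: ['vector', 'red', 'on'] (min_width=13, slack=2)

Answer: 1 1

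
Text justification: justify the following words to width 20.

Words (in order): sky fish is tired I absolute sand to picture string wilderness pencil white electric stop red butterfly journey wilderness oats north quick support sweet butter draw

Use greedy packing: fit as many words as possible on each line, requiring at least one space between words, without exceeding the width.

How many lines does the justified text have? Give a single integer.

Line 1: ['sky', 'fish', 'is', 'tired', 'I'] (min_width=19, slack=1)
Line 2: ['absolute', 'sand', 'to'] (min_width=16, slack=4)
Line 3: ['picture', 'string'] (min_width=14, slack=6)
Line 4: ['wilderness', 'pencil'] (min_width=17, slack=3)
Line 5: ['white', 'electric', 'stop'] (min_width=19, slack=1)
Line 6: ['red', 'butterfly'] (min_width=13, slack=7)
Line 7: ['journey', 'wilderness'] (min_width=18, slack=2)
Line 8: ['oats', 'north', 'quick'] (min_width=16, slack=4)
Line 9: ['support', 'sweet', 'butter'] (min_width=20, slack=0)
Line 10: ['draw'] (min_width=4, slack=16)
Total lines: 10

Answer: 10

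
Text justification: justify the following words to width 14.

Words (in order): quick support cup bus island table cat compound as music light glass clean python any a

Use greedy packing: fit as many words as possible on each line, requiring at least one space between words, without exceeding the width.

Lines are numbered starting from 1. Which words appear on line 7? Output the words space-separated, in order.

Answer: python any a

Derivation:
Line 1: ['quick', 'support'] (min_width=13, slack=1)
Line 2: ['cup', 'bus', 'island'] (min_width=14, slack=0)
Line 3: ['table', 'cat'] (min_width=9, slack=5)
Line 4: ['compound', 'as'] (min_width=11, slack=3)
Line 5: ['music', 'light'] (min_width=11, slack=3)
Line 6: ['glass', 'clean'] (min_width=11, slack=3)
Line 7: ['python', 'any', 'a'] (min_width=12, slack=2)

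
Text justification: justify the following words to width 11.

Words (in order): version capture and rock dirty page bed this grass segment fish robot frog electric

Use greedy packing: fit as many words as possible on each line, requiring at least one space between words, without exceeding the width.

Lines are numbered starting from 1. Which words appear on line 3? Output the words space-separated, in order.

Answer: rock dirty

Derivation:
Line 1: ['version'] (min_width=7, slack=4)
Line 2: ['capture', 'and'] (min_width=11, slack=0)
Line 3: ['rock', 'dirty'] (min_width=10, slack=1)
Line 4: ['page', 'bed'] (min_width=8, slack=3)
Line 5: ['this', 'grass'] (min_width=10, slack=1)
Line 6: ['segment'] (min_width=7, slack=4)
Line 7: ['fish', 'robot'] (min_width=10, slack=1)
Line 8: ['frog'] (min_width=4, slack=7)
Line 9: ['electric'] (min_width=8, slack=3)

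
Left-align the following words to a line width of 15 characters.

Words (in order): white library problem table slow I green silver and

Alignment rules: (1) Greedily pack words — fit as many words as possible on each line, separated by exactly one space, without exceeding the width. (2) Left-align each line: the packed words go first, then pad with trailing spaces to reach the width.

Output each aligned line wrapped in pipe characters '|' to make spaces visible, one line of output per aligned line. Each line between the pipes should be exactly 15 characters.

Line 1: ['white', 'library'] (min_width=13, slack=2)
Line 2: ['problem', 'table'] (min_width=13, slack=2)
Line 3: ['slow', 'I', 'green'] (min_width=12, slack=3)
Line 4: ['silver', 'and'] (min_width=10, slack=5)

Answer: |white library  |
|problem table  |
|slow I green   |
|silver and     |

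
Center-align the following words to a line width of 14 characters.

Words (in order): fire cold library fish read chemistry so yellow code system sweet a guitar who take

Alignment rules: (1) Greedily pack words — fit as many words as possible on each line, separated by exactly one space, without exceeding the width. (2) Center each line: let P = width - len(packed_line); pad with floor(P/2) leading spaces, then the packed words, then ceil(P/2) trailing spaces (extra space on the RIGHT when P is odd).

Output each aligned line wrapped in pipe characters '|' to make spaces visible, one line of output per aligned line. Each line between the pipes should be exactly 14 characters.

Line 1: ['fire', 'cold'] (min_width=9, slack=5)
Line 2: ['library', 'fish'] (min_width=12, slack=2)
Line 3: ['read', 'chemistry'] (min_width=14, slack=0)
Line 4: ['so', 'yellow', 'code'] (min_width=14, slack=0)
Line 5: ['system', 'sweet', 'a'] (min_width=14, slack=0)
Line 6: ['guitar', 'who'] (min_width=10, slack=4)
Line 7: ['take'] (min_width=4, slack=10)

Answer: |  fire cold   |
| library fish |
|read chemistry|
|so yellow code|
|system sweet a|
|  guitar who  |
|     take     |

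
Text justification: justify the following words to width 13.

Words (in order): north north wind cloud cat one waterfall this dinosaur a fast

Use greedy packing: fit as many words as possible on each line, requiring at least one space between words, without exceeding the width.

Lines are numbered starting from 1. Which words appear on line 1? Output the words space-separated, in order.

Answer: north north

Derivation:
Line 1: ['north', 'north'] (min_width=11, slack=2)
Line 2: ['wind', 'cloud'] (min_width=10, slack=3)
Line 3: ['cat', 'one'] (min_width=7, slack=6)
Line 4: ['waterfall'] (min_width=9, slack=4)
Line 5: ['this', 'dinosaur'] (min_width=13, slack=0)
Line 6: ['a', 'fast'] (min_width=6, slack=7)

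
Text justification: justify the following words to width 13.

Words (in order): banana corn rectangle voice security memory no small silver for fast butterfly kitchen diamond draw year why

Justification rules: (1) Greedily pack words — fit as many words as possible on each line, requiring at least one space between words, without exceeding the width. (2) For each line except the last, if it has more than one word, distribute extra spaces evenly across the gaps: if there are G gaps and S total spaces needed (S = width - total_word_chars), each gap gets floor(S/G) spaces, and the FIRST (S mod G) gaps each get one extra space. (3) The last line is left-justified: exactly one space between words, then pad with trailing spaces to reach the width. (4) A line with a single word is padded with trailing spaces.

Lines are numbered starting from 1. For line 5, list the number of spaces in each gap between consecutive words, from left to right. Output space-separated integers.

Answer: 5

Derivation:
Line 1: ['banana', 'corn'] (min_width=11, slack=2)
Line 2: ['rectangle'] (min_width=9, slack=4)
Line 3: ['voice'] (min_width=5, slack=8)
Line 4: ['security'] (min_width=8, slack=5)
Line 5: ['memory', 'no'] (min_width=9, slack=4)
Line 6: ['small', 'silver'] (min_width=12, slack=1)
Line 7: ['for', 'fast'] (min_width=8, slack=5)
Line 8: ['butterfly'] (min_width=9, slack=4)
Line 9: ['kitchen'] (min_width=7, slack=6)
Line 10: ['diamond', 'draw'] (min_width=12, slack=1)
Line 11: ['year', 'why'] (min_width=8, slack=5)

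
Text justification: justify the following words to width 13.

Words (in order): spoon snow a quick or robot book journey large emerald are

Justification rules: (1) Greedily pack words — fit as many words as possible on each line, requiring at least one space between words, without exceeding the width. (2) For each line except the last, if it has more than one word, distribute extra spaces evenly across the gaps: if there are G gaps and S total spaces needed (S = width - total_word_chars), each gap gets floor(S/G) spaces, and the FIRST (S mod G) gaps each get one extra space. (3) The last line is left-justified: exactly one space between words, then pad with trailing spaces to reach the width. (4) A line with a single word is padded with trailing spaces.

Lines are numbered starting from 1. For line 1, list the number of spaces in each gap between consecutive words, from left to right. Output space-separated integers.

Answer: 2 1

Derivation:
Line 1: ['spoon', 'snow', 'a'] (min_width=12, slack=1)
Line 2: ['quick', 'or'] (min_width=8, slack=5)
Line 3: ['robot', 'book'] (min_width=10, slack=3)
Line 4: ['journey', 'large'] (min_width=13, slack=0)
Line 5: ['emerald', 'are'] (min_width=11, slack=2)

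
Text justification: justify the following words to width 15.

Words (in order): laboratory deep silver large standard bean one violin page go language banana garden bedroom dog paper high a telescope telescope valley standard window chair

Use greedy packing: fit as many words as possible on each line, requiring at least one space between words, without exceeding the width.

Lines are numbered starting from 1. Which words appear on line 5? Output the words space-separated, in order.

Line 1: ['laboratory', 'deep'] (min_width=15, slack=0)
Line 2: ['silver', 'large'] (min_width=12, slack=3)
Line 3: ['standard', 'bean'] (min_width=13, slack=2)
Line 4: ['one', 'violin', 'page'] (min_width=15, slack=0)
Line 5: ['go', 'language'] (min_width=11, slack=4)
Line 6: ['banana', 'garden'] (min_width=13, slack=2)
Line 7: ['bedroom', 'dog'] (min_width=11, slack=4)
Line 8: ['paper', 'high', 'a'] (min_width=12, slack=3)
Line 9: ['telescope'] (min_width=9, slack=6)
Line 10: ['telescope'] (min_width=9, slack=6)
Line 11: ['valley', 'standard'] (min_width=15, slack=0)
Line 12: ['window', 'chair'] (min_width=12, slack=3)

Answer: go language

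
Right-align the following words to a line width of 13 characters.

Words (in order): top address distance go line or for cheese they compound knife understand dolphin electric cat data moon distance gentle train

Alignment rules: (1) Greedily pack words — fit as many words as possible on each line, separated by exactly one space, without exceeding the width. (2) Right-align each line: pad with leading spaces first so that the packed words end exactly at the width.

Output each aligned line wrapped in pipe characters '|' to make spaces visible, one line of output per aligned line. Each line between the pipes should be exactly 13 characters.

Answer: |  top address|
|  distance go|
|  line or for|
|  cheese they|
|     compound|
|        knife|
|   understand|
|      dolphin|
| electric cat|
|    data moon|
|     distance|
| gentle train|

Derivation:
Line 1: ['top', 'address'] (min_width=11, slack=2)
Line 2: ['distance', 'go'] (min_width=11, slack=2)
Line 3: ['line', 'or', 'for'] (min_width=11, slack=2)
Line 4: ['cheese', 'they'] (min_width=11, slack=2)
Line 5: ['compound'] (min_width=8, slack=5)
Line 6: ['knife'] (min_width=5, slack=8)
Line 7: ['understand'] (min_width=10, slack=3)
Line 8: ['dolphin'] (min_width=7, slack=6)
Line 9: ['electric', 'cat'] (min_width=12, slack=1)
Line 10: ['data', 'moon'] (min_width=9, slack=4)
Line 11: ['distance'] (min_width=8, slack=5)
Line 12: ['gentle', 'train'] (min_width=12, slack=1)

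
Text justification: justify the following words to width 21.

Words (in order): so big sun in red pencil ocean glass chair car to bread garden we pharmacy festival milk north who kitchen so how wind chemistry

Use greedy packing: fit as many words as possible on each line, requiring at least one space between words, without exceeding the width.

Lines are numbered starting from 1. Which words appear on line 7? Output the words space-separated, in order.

Answer: wind chemistry

Derivation:
Line 1: ['so', 'big', 'sun', 'in', 'red'] (min_width=17, slack=4)
Line 2: ['pencil', 'ocean', 'glass'] (min_width=18, slack=3)
Line 3: ['chair', 'car', 'to', 'bread'] (min_width=18, slack=3)
Line 4: ['garden', 'we', 'pharmacy'] (min_width=18, slack=3)
Line 5: ['festival', 'milk', 'north'] (min_width=19, slack=2)
Line 6: ['who', 'kitchen', 'so', 'how'] (min_width=18, slack=3)
Line 7: ['wind', 'chemistry'] (min_width=14, slack=7)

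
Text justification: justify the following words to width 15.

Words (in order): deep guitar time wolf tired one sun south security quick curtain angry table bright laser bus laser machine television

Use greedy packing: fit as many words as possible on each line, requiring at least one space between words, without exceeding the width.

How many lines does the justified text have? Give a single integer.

Line 1: ['deep', 'guitar'] (min_width=11, slack=4)
Line 2: ['time', 'wolf', 'tired'] (min_width=15, slack=0)
Line 3: ['one', 'sun', 'south'] (min_width=13, slack=2)
Line 4: ['security', 'quick'] (min_width=14, slack=1)
Line 5: ['curtain', 'angry'] (min_width=13, slack=2)
Line 6: ['table', 'bright'] (min_width=12, slack=3)
Line 7: ['laser', 'bus', 'laser'] (min_width=15, slack=0)
Line 8: ['machine'] (min_width=7, slack=8)
Line 9: ['television'] (min_width=10, slack=5)
Total lines: 9

Answer: 9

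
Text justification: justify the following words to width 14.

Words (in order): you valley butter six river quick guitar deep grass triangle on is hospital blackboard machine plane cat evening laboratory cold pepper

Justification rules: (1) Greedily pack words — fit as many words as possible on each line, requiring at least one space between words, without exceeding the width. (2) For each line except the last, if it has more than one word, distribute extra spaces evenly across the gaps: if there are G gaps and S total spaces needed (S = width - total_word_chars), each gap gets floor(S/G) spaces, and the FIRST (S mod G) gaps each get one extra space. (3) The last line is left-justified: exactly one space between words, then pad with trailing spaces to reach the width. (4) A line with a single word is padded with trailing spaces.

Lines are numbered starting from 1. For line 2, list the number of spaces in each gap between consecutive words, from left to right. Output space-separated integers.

Answer: 5

Derivation:
Line 1: ['you', 'valley'] (min_width=10, slack=4)
Line 2: ['butter', 'six'] (min_width=10, slack=4)
Line 3: ['river', 'quick'] (min_width=11, slack=3)
Line 4: ['guitar', 'deep'] (min_width=11, slack=3)
Line 5: ['grass', 'triangle'] (min_width=14, slack=0)
Line 6: ['on', 'is', 'hospital'] (min_width=14, slack=0)
Line 7: ['blackboard'] (min_width=10, slack=4)
Line 8: ['machine', 'plane'] (min_width=13, slack=1)
Line 9: ['cat', 'evening'] (min_width=11, slack=3)
Line 10: ['laboratory'] (min_width=10, slack=4)
Line 11: ['cold', 'pepper'] (min_width=11, slack=3)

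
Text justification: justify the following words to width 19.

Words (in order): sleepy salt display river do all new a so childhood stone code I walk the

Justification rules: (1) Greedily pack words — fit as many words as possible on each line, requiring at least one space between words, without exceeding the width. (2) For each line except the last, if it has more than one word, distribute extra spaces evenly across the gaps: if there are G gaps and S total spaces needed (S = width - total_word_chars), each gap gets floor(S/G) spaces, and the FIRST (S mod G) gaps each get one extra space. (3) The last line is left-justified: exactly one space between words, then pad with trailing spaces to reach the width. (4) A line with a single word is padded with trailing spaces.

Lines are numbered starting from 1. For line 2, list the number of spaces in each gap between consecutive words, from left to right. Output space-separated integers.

Line 1: ['sleepy', 'salt', 'display'] (min_width=19, slack=0)
Line 2: ['river', 'do', 'all', 'new', 'a'] (min_width=18, slack=1)
Line 3: ['so', 'childhood', 'stone'] (min_width=18, slack=1)
Line 4: ['code', 'I', 'walk', 'the'] (min_width=15, slack=4)

Answer: 2 1 1 1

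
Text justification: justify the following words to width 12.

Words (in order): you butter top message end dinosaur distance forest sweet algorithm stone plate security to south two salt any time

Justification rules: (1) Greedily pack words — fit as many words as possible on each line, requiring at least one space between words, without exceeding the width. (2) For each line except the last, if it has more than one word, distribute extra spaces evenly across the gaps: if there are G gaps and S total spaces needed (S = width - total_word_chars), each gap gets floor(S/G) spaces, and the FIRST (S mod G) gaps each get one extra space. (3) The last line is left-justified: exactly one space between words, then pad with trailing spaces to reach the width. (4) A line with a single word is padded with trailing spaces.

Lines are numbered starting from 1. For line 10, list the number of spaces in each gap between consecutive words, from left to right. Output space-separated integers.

Answer: 5

Derivation:
Line 1: ['you', 'butter'] (min_width=10, slack=2)
Line 2: ['top', 'message'] (min_width=11, slack=1)
Line 3: ['end', 'dinosaur'] (min_width=12, slack=0)
Line 4: ['distance'] (min_width=8, slack=4)
Line 5: ['forest', 'sweet'] (min_width=12, slack=0)
Line 6: ['algorithm'] (min_width=9, slack=3)
Line 7: ['stone', 'plate'] (min_width=11, slack=1)
Line 8: ['security', 'to'] (min_width=11, slack=1)
Line 9: ['south', 'two'] (min_width=9, slack=3)
Line 10: ['salt', 'any'] (min_width=8, slack=4)
Line 11: ['time'] (min_width=4, slack=8)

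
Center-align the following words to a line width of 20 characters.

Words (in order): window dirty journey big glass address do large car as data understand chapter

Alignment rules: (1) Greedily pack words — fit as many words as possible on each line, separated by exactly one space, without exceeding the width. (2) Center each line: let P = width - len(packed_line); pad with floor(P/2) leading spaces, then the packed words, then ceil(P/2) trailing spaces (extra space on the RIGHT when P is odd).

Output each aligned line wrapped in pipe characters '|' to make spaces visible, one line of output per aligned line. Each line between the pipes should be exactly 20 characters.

Line 1: ['window', 'dirty', 'journey'] (min_width=20, slack=0)
Line 2: ['big', 'glass', 'address', 'do'] (min_width=20, slack=0)
Line 3: ['large', 'car', 'as', 'data'] (min_width=17, slack=3)
Line 4: ['understand', 'chapter'] (min_width=18, slack=2)

Answer: |window dirty journey|
|big glass address do|
| large car as data  |
| understand chapter |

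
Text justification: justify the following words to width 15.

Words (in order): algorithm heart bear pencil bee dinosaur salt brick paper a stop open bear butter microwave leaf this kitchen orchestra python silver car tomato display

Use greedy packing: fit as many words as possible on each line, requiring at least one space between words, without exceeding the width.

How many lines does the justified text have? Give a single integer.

Line 1: ['algorithm', 'heart'] (min_width=15, slack=0)
Line 2: ['bear', 'pencil', 'bee'] (min_width=15, slack=0)
Line 3: ['dinosaur', 'salt'] (min_width=13, slack=2)
Line 4: ['brick', 'paper', 'a'] (min_width=13, slack=2)
Line 5: ['stop', 'open', 'bear'] (min_width=14, slack=1)
Line 6: ['butter'] (min_width=6, slack=9)
Line 7: ['microwave', 'leaf'] (min_width=14, slack=1)
Line 8: ['this', 'kitchen'] (min_width=12, slack=3)
Line 9: ['orchestra'] (min_width=9, slack=6)
Line 10: ['python', 'silver'] (min_width=13, slack=2)
Line 11: ['car', 'tomato'] (min_width=10, slack=5)
Line 12: ['display'] (min_width=7, slack=8)
Total lines: 12

Answer: 12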